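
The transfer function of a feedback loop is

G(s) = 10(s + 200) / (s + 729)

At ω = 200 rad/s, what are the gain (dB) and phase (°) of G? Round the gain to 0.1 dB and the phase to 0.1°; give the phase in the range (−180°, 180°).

11.5 dB, 29.7°

At s = jω = j200:
zero (s+200): 200 + j200 → |·| = √(200²+200²) = √80000 ≈ 282.84, ∠ = arctan(200/200) ≈ 45.00°
pole (s+729): 729 + j200 → |·| = √(729²+200²) = √571441 ≈ 755.94, ∠ = arctan(200/729) ≈ 15.34°
|G| = 10 · 282.84 / 755.94 ≈ 3.7416
Gain = 20 log₁₀(3.7416) ≈ 11.46 dB
∠G = 45.00° − 15.34° = 29.66°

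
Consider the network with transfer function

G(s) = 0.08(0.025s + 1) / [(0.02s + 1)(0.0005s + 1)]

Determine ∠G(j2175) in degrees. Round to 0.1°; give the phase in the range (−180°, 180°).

At ω = 2175 rad/s:
zero (1 + j2175·0.025) = 1 + j54.375 → |·| ≈ 54.384, ∠ ≈ 88.95°
pole (1 + j2175·0.02) = 1 + j43.5 → |·| ≈ 43.511, ∠ ≈ 88.68°
pole (1 + j2175·0.0005) = 1 + j1.0875 → |·| ≈ 1.4774, ∠ ≈ 47.40°
∠G = (88.95°) − (88.68° + 47.40°) = -47.13°

-47.1°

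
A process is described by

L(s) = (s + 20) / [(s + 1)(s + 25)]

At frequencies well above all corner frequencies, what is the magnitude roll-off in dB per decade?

-20 dB/decade

Each pole contributes −20 dB/decade at high frequency; each zero contributes +20 dB/decade.
Net: 1 zero(s) − 2 pole(s) → -20 dB/decade.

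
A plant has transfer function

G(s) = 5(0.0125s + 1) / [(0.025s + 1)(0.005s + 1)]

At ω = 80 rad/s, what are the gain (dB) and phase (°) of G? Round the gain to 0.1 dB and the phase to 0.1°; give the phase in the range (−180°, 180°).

At ω = 80 rad/s:
zero (1 + j80·0.0125) = 1 + j1 → |·| ≈ 1.4142, ∠ ≈ 45.00°
pole (1 + j80·0.025) = 1 + j2 → |·| ≈ 2.2361, ∠ ≈ 63.43°
pole (1 + j80·0.005) = 1 + j0.4 → |·| ≈ 1.077, ∠ ≈ 21.80°
|G| = 5 · 1.4142 / (2.2361 · 1.077) ≈ 2.9361
Gain = 20 log₁₀(2.9361) ≈ 9.36 dB
∠G = (45.00°) − (63.43° + 21.80°) = -40.23°

9.4 dB, -40.2°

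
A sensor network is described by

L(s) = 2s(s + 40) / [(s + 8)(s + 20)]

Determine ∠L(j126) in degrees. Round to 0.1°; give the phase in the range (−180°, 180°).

At s = jω = j126:
zero (s+40): 40 + j126 → |·| = √(40²+126²) = √17476 ≈ 132.2, ∠ = arctan(126/40) ≈ 72.39°
zero at origin: s = j126 → |·| = 126, ∠ = 90.00°
pole (s+8): 8 + j126 → |·| = √(8²+126²) = √15940 ≈ 126.25, ∠ = arctan(126/8) ≈ 86.37°
pole (s+20): 20 + j126 → |·| = √(20²+126²) = √16276 ≈ 127.58, ∠ = arctan(126/20) ≈ 80.98°
∠L = 162.39° − 167.35° = -4.96°

-5.0°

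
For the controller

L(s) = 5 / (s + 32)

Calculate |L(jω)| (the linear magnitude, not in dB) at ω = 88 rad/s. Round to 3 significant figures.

At s = jω = j88:
pole (s+32): 32 + j88 → |·| = √(32²+88²) = √8768 ≈ 93.638, ∠ = arctan(88/32) ≈ 70.02°
|L| = 5 / 93.638 ≈ 0.053397

0.0534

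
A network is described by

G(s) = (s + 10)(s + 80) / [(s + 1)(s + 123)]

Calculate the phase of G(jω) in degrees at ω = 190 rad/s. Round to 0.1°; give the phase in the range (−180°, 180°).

7.4°

At s = jω = j190:
zero (s+10): 10 + j190 → |·| = √(10²+190²) = √36200 ≈ 190.26, ∠ = arctan(190/10) ≈ 86.99°
zero (s+80): 80 + j190 → |·| = √(80²+190²) = √42500 ≈ 206.16, ∠ = arctan(190/80) ≈ 67.17°
pole (s+1): 1 + j190 → |·| = √(1²+190²) = √36101 ≈ 190, ∠ = arctan(190/1) ≈ 89.70°
pole (s+123): 123 + j190 → |·| = √(123²+190²) = √51229 ≈ 226.34, ∠ = arctan(190/123) ≈ 57.08°
∠G = 154.16° − 146.78° = 7.38°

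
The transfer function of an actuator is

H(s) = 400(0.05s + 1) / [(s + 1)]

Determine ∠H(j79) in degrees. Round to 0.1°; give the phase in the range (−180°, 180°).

-13.5°

At ω = 79 rad/s:
zero (1 + j79·0.05) = 1 + j3.95 → |·| ≈ 4.0746, ∠ ≈ 75.79°
pole (1 + j79·1) = 1 + j79 → |·| ≈ 79.006, ∠ ≈ 89.27°
∠H = (75.79°) − (89.27°) = -13.48°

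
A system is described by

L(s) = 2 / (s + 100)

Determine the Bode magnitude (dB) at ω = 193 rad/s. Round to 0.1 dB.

Substitute s = j193:
Numerator: 2 = 2 + j0
Denominator: (j193) + 100 = 100 + j193
|N| = √(2² + 0²) ≈ 2, ∠N ≈ 0.00°
|D| = √(100² + 193²) ≈ 217.37, ∠D ≈ 62.61°
|L| = 2 / 217.37 ≈ 0.0092009
Gain = 20 log₁₀(0.0092009) ≈ -40.72 dB

-40.7 dB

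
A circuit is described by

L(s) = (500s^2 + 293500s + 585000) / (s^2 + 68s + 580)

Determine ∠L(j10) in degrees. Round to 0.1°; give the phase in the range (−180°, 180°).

Substitute s = j10:
Numerator: 500(j10)^2 + 293500(j10) + 585000 = 535000 + j2935000
Denominator: (j10)^2 + 68(j10) + 580 = 480 + j680
|N| = √(535000² + 2935000²) ≈ 2.9834e+06, ∠N ≈ 79.67°
|D| = √(480² + 680²) ≈ 832.35, ∠D ≈ 54.78°
∠L = 79.67° − 54.78° = 24.89°

24.9°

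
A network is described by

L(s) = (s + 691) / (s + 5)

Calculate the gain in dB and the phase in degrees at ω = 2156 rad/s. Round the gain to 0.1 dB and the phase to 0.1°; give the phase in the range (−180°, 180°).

Substitute s = j2156:
Numerator: (j2156) + 691 = 691 + j2156
Denominator: (j2156) + 5 = 5 + j2156
|N| = √(691² + 2156²) ≈ 2264, ∠N ≈ 72.23°
|D| = √(5² + 2156²) ≈ 2156, ∠D ≈ 89.87°
|L| = 2264 / 2156 ≈ 1.0501
Gain = 20 log₁₀(1.0501) ≈ 0.42 dB
∠L = 72.23° − 89.87° = -17.64°

0.4 dB, -17.6°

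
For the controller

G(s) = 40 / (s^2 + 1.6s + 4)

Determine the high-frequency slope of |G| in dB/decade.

-40 dB/decade

Each pole contributes −20 dB/decade at high frequency; each zero contributes +20 dB/decade.
Net: 0 zero(s) − 2 pole(s) → -40 dB/decade.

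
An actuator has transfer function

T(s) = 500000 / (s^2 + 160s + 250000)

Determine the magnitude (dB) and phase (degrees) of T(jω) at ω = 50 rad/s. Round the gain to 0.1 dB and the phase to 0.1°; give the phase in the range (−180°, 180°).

6.1 dB, -1.9°

At s = jω = j50:
quadratic: (j50)² + 160·j50 + 250000 = 247500 + j8000 → |·| ≈ 2.4763e+05, ∠ ≈ 1.85°
|T| = 500000 / 2.4763e+05 ≈ 2.0191
Gain = 20 log₁₀(2.0191) ≈ 6.10 dB
∠T = 0.00° − 1.85° = -1.85°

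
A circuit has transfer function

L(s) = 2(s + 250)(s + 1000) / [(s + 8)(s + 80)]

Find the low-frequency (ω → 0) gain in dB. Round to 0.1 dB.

L(0) = 2·250·1000 / (8·80) = 781.25
20 log₁₀(781.25) ≈ 57.86 dB

57.9 dB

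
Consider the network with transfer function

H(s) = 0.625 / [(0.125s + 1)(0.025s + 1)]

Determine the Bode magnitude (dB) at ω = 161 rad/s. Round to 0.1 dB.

-42.5 dB

At ω = 161 rad/s:
pole (1 + j161·0.125) = 1 + j20.125 → |·| ≈ 20.15, ∠ ≈ 87.16°
pole (1 + j161·0.025) = 1 + j4.025 → |·| ≈ 4.1474, ∠ ≈ 76.05°
|H| = 0.625 · 1 / (20.15 · 4.1474) ≈ 0.0074788
Gain = 20 log₁₀(0.0074788) ≈ -42.52 dB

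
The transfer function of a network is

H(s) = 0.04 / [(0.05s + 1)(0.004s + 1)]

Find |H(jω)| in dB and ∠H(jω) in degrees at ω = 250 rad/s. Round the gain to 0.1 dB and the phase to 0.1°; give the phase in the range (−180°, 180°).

-52.9 dB, -130.4°

At ω = 250 rad/s:
pole (1 + j250·0.05) = 1 + j12.5 → |·| ≈ 12.54, ∠ ≈ 85.43°
pole (1 + j250·0.004) = 1 + j1 → |·| ≈ 1.4142, ∠ ≈ 45.00°
|H| = 0.04 · 1 / (12.54 · 1.4142) ≈ 0.0022555
Gain = 20 log₁₀(0.0022555) ≈ -52.94 dB
∠H = (0°) − (85.43° + 45.00°) = -130.43°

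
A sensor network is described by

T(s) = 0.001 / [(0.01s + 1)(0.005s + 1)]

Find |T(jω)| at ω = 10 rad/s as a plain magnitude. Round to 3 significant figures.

0.000994

At ω = 10 rad/s:
pole (1 + j10·0.01) = 1 + j0.1 → |·| ≈ 1.005, ∠ ≈ 5.71°
pole (1 + j10·0.005) = 1 + j0.05 → |·| ≈ 1.0012, ∠ ≈ 2.86°
|T| = 0.001 · 1 / (1.005 · 1.0012) ≈ 0.00099383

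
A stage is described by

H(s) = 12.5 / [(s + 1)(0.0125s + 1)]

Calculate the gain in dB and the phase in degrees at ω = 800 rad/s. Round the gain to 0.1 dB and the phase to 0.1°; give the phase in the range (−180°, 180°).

At ω = 800 rad/s:
pole (1 + j800·1) = 1 + j800 → |·| ≈ 800, ∠ ≈ 89.93°
pole (1 + j800·0.0125) = 1 + j10 → |·| ≈ 10.05, ∠ ≈ 84.29°
|H| = 12.5 · 1 / (800 · 10.05) ≈ 0.0015547
Gain = 20 log₁₀(0.0015547) ≈ -56.17 dB
∠H = (0°) − (89.93° + 84.29°) = -174.22°

-56.2 dB, -174.2°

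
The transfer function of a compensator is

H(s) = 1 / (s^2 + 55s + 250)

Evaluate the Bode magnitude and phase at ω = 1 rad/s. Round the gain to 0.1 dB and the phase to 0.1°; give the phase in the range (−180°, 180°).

-48.1 dB, -12.5°

Substitute s = j1:
Numerator: 1 = 1 + j0
Denominator: (j1)^2 + 55(j1) + 250 = 249 + j55
|N| = √(1² + 0²) ≈ 1, ∠N ≈ 0.00°
|D| = √(249² + 55²) ≈ 255, ∠D ≈ 12.46°
|H| = 1 / 255 ≈ 0.0039216
Gain = 20 log₁₀(0.0039216) ≈ -48.13 dB
∠H = 0.00° − 12.46° = -12.46°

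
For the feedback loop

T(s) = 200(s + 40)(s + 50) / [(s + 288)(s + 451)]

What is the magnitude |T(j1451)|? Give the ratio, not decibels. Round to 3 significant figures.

At s = jω = j1451:
zero (s+40): 40 + j1451 → |·| = √(40²+1451²) = √2107001 ≈ 1451.6, ∠ = arctan(1451/40) ≈ 88.42°
zero (s+50): 50 + j1451 → |·| = √(50²+1451²) = √2107901 ≈ 1451.9, ∠ = arctan(1451/50) ≈ 88.03°
pole (s+288): 288 + j1451 → |·| = √(288²+1451²) = √2188345 ≈ 1479.3, ∠ = arctan(1451/288) ≈ 78.77°
pole (s+451): 451 + j1451 → |·| = √(451²+1451²) = √2308802 ≈ 1519.5, ∠ = arctan(1451/451) ≈ 72.73°
|T| = 200 · 2.1076e+06 / 2.2478e+06 ≈ 187.53

188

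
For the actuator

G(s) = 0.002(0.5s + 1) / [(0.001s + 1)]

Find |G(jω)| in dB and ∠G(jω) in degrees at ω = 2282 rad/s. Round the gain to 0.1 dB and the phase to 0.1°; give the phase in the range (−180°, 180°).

At ω = 2282 rad/s:
zero (1 + j2282·0.5) = 1 + j1141 → |·| ≈ 1141, ∠ ≈ 89.95°
pole (1 + j2282·0.001) = 1 + j2.282 → |·| ≈ 2.4915, ∠ ≈ 66.34°
|G| = 0.002 · 1141 / (2.4915) ≈ 0.91591
Gain = 20 log₁₀(0.91591) ≈ -0.76 dB
∠G = (89.95°) − (66.34°) = 23.61°

-0.8 dB, 23.6°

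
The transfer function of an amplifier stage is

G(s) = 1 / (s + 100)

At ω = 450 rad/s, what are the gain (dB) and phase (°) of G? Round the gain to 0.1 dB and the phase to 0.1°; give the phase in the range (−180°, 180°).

-53.3 dB, -77.5°

At s = jω = j450:
pole (s+100): 100 + j450 → |·| = √(100²+450²) = √212500 ≈ 460.98, ∠ = arctan(450/100) ≈ 77.47°
|G| = 1 / 460.98 ≈ 0.0021693
Gain = 20 log₁₀(0.0021693) ≈ -53.27 dB
∠G = 0.00° − 77.47° = -77.47°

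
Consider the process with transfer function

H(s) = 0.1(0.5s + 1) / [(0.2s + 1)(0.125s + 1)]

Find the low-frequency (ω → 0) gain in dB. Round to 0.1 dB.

H(0) = 0.1 · 1 / 1 = 0.1
20 log₁₀(0.1) ≈ -20.00 dB

-20.0 dB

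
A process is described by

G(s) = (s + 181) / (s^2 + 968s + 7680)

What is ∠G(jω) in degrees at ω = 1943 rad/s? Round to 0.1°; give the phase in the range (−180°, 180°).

-68.8°

Substitute s = j1943:
Numerator: (j1943) + 181 = 181 + j1943
Denominator: (j1943)^2 + 968(j1943) + 7680 = -3767569 + j1880824
|N| = √(181² + 1943²) ≈ 1951.4, ∠N ≈ 84.68°
|D| = √(3767569² + 1880824²) ≈ 4.2109e+06, ∠D ≈ 153.47°
∠G = 84.68° − 153.47° = -68.79°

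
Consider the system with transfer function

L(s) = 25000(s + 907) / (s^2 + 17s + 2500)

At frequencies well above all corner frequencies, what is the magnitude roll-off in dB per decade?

Each pole contributes −20 dB/decade at high frequency; each zero contributes +20 dB/decade.
Net: 1 zero(s) − 2 pole(s) → -20 dB/decade.

-20 dB/decade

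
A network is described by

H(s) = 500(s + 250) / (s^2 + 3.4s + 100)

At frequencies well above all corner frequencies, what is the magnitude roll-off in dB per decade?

Each pole contributes −20 dB/decade at high frequency; each zero contributes +20 dB/decade.
Net: 1 zero(s) − 2 pole(s) → -20 dB/decade.

-20 dB/decade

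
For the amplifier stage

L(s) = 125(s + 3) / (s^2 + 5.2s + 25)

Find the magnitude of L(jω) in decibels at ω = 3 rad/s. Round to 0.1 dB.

27.5 dB

At s = jω = j3:
zero (s+3): 3 + j3 → |·| = √(3²+3²) = √18 ≈ 4.2426, ∠ = arctan(3/3) ≈ 45.00°
quadratic: (j3)² + 5.2·j3 + 25 = 16 + j15.6 → |·| ≈ 22.346, ∠ ≈ 44.27°
|L| = 125 · 4.2426 / 22.346 ≈ 23.732
Gain = 20 log₁₀(23.732) ≈ 27.51 dB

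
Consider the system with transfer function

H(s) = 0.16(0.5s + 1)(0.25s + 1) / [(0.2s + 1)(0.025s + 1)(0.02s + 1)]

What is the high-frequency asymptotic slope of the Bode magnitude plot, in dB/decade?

-20 dB/decade

Each pole contributes −20 dB/decade at high frequency; each zero contributes +20 dB/decade.
Net: 2 zero(s) − 3 pole(s) → -20 dB/decade.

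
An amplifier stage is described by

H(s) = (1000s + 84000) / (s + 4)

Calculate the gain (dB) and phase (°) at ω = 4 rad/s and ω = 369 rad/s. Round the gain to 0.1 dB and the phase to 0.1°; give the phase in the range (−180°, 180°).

Substitute s = j4:
Numerator: 1000(j4) + 84000 = 84000 + j4000
Denominator: (j4) + 4 = 4 + j4
|N| = √(84000² + 4000²) ≈ 84095, ∠N ≈ 2.73°
|D| = √(4² + 4²) ≈ 5.6569, ∠D ≈ 45.00°
|H| = 84095 / 5.6569 ≈ 14866
Gain = 20 log₁₀(14866) ≈ 83.44 dB
∠H = 2.73° − 45.00° = -42.27°

Substitute s = j369:
Numerator: 1000(j369) + 84000 = 84000 + j369000
Denominator: (j369) + 4 = 4 + j369
|N| = √(84000² + 369000²) ≈ 3.7844e+05, ∠N ≈ 77.18°
|D| = √(4² + 369²) ≈ 369.02, ∠D ≈ 89.38°
|H| = 3.7844e+05 / 369.02 ≈ 1025.5
Gain = 20 log₁₀(1025.5) ≈ 60.22 dB
∠H = 77.18° − 89.38° = -12.20°

ω = 4: 83.4 dB, -42.3°; ω = 369: 60.2 dB, -12.2°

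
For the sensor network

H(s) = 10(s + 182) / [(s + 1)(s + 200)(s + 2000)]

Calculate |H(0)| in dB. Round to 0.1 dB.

-46.8 dB

H(0) = 10·182 / (1·200·2000) = 0.00455
20 log₁₀(0.00455) ≈ -46.84 dB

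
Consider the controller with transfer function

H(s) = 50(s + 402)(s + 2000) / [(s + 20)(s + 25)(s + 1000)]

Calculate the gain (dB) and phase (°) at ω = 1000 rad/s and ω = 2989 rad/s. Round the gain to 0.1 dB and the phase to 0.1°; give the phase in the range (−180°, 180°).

ω = 1000: -21.4 dB, -127.8°; ω = 2989: -34.3 dB, -112.1°

At s = jω = j1000:
zero (s+402): 402 + j1000 → |·| = √(402²+1000²) = √1161604 ≈ 1077.8, ∠ = arctan(1000/402) ≈ 68.10°
zero (s+2000): 2000 + j1000 → |·| = √(2000²+1000²) = √5000000 ≈ 2236.1, ∠ = arctan(1000/2000) ≈ 26.57°
pole (s+20): 20 + j1000 → |·| = √(20²+1000²) = √1000400 ≈ 1000.2, ∠ = arctan(1000/20) ≈ 88.85°
pole (s+25): 25 + j1000 → |·| = √(25²+1000²) = √1000625 ≈ 1000.3, ∠ = arctan(1000/25) ≈ 88.57°
pole (s+1000): 1000 + j1000 → |·| = √(1000²+1000²) = √2000000 ≈ 1414.2, ∠ = arctan(1000/1000) ≈ 45.00°
|H| = 50 · 2.4101e+06 / 1.4149e+09 ≈ 0.085169
Gain = 20 log₁₀(0.085169) ≈ -21.39 dB
∠H = 94.67° − 222.42° = -127.75°

At s = jω = j2989:
zero (s+402): 402 + j2989 → |·| = √(402²+2989²) = √9095725 ≈ 3015.9, ∠ = arctan(2989/402) ≈ 82.34°
zero (s+2000): 2000 + j2989 → |·| = √(2000²+2989²) = √12934121 ≈ 3596.4, ∠ = arctan(2989/2000) ≈ 56.21°
pole (s+20): 20 + j2989 → |·| = √(20²+2989²) = √8934521 ≈ 2989.1, ∠ = arctan(2989/20) ≈ 89.62°
pole (s+25): 25 + j2989 → |·| = √(25²+2989²) = √8934746 ≈ 2989.1, ∠ = arctan(2989/25) ≈ 89.52°
pole (s+1000): 1000 + j2989 → |·| = √(1000²+2989²) = √9934121 ≈ 3151.8, ∠ = arctan(2989/1000) ≈ 71.50°
|H| = 50 · 1.0846e+07 / 2.816e+10 ≈ 0.019258
Gain = 20 log₁₀(0.019258) ≈ -34.31 dB
∠H = 138.55° − 250.64° = -112.09°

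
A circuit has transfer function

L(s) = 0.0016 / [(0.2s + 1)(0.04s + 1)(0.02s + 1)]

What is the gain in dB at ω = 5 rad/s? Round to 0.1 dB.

At ω = 5 rad/s:
pole (1 + j5·0.2) = 1 + j1 → |·| ≈ 1.4142, ∠ ≈ 45.00°
pole (1 + j5·0.04) = 1 + j0.2 → |·| ≈ 1.0198, ∠ ≈ 11.31°
pole (1 + j5·0.02) = 1 + j0.1 → |·| ≈ 1.005, ∠ ≈ 5.71°
|L| = 0.0016 · 1 / (1.4142 · 1.0198 · 1.005) ≈ 0.0011039
Gain = 20 log₁₀(0.0011039) ≈ -59.14 dB

-59.1 dB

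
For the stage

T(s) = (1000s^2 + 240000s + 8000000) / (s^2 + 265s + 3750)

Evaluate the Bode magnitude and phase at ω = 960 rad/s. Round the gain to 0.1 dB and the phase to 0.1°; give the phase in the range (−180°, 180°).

Substitute s = j960:
Numerator: 1000(j960)^2 + 240000(j960) + 8000000 = -913600000 + j230400000
Denominator: (j960)^2 + 265(j960) + 3750 = -917850 + j254400
|N| = √(913600000² + 230400000²) ≈ 9.422e+08, ∠N ≈ 165.85°
|D| = √(917850² + 254400²) ≈ 9.5245e+05, ∠D ≈ 164.51°
|T| = 9.422e+08 / 9.5245e+05 ≈ 989.24
Gain = 20 log₁₀(989.24) ≈ 59.91 dB
∠T = 165.85° − 164.51° = 1.34°

59.9 dB, 1.3°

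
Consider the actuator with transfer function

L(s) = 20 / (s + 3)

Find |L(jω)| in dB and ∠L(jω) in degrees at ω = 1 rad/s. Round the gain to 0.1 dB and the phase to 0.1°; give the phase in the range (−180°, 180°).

Substitute s = j1:
Numerator: 20 = 20 + j0
Denominator: (j1) + 3 = 3 + j1
|N| = √(20² + 0²) ≈ 20, ∠N ≈ 0.00°
|D| = √(3² + 1²) ≈ 3.1623, ∠D ≈ 18.43°
|L| = 20 / 3.1623 ≈ 6.3245
Gain = 20 log₁₀(6.3245) ≈ 16.02 dB
∠L = 0.00° − 18.43° = -18.43°

16.0 dB, -18.4°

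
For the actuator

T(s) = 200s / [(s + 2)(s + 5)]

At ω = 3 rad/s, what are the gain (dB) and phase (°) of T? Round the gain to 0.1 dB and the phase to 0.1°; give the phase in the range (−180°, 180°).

At s = jω = j3:
zero at origin: s = j3 → |·| = 3, ∠ = 90.00°
pole (s+2): 2 + j3 → |·| = √(2²+3²) = √13 ≈ 3.6056, ∠ = arctan(3/2) ≈ 56.31°
pole (s+5): 5 + j3 → |·| = √(5²+3²) = √34 ≈ 5.831, ∠ = arctan(3/5) ≈ 30.96°
|T| = 200 · 3 / 21.024 ≈ 28.539
Gain = 20 log₁₀(28.539) ≈ 29.11 dB
∠T = 90.00° − 87.27° = 2.73°

29.1 dB, 2.7°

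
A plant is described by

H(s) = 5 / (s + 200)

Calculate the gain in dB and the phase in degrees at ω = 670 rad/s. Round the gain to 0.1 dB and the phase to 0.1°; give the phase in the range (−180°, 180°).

-42.9 dB, -73.4°

Substitute s = j670:
Numerator: 5 = 5 + j0
Denominator: (j670) + 200 = 200 + j670
|N| = √(5² + 0²) ≈ 5, ∠N ≈ 0.00°
|D| = √(200² + 670²) ≈ 699.21, ∠D ≈ 73.38°
|H| = 5 / 699.21 ≈ 0.0071509
Gain = 20 log₁₀(0.0071509) ≈ -42.91 dB
∠H = 0.00° − 73.38° = -73.38°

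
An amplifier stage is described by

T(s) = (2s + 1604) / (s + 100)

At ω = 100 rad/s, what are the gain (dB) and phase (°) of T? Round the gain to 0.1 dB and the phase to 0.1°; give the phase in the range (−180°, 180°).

21.2 dB, -37.9°

Substitute s = j100:
Numerator: 2(j100) + 1604 = 1604 + j200
Denominator: (j100) + 100 = 100 + j100
|N| = √(1604² + 200²) ≈ 1616.4, ∠N ≈ 7.11°
|D| = √(100² + 100²) ≈ 141.42, ∠D ≈ 45.00°
|T| = 1616.4 / 141.42 ≈ 11.43
Gain = 20 log₁₀(11.43) ≈ 21.16 dB
∠T = 7.11° − 45.00° = -37.89°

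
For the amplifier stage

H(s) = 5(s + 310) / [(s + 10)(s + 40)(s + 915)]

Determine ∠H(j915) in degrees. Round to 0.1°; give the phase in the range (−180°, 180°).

At s = jω = j915:
zero (s+310): 310 + j915 → |·| = √(310²+915²) = √933325 ≈ 966.09, ∠ = arctan(915/310) ≈ 71.28°
pole (s+10): 10 + j915 → |·| = √(10²+915²) = √837325 ≈ 915.05, ∠ = arctan(915/10) ≈ 89.37°
pole (s+40): 40 + j915 → |·| = √(40²+915²) = √838825 ≈ 915.87, ∠ = arctan(915/40) ≈ 87.50°
pole (s+915): 915 + j915 → |·| = √(915²+915²) = √1674450 ≈ 1294, ∠ = arctan(915/915) ≈ 45.00°
∠H = 71.28° − 221.87° = -150.59°

-150.6°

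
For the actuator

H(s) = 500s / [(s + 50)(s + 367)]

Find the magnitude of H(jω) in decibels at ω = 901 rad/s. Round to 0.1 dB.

-5.8 dB

At s = jω = j901:
zero at origin: s = j901 → |·| = 901, ∠ = 90.00°
pole (s+50): 50 + j901 → |·| = √(50²+901²) = √814301 ≈ 902.39, ∠ = arctan(901/50) ≈ 86.82°
pole (s+367): 367 + j901 → |·| = √(367²+901²) = √946490 ≈ 972.88, ∠ = arctan(901/367) ≈ 67.84°
|H| = 500 · 901 / 8.7792e+05 ≈ 0.51314
Gain = 20 log₁₀(0.51314) ≈ -5.80 dB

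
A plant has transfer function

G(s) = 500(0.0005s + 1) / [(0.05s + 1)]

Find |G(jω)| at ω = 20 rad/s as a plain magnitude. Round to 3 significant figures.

354

At ω = 20 rad/s:
zero (1 + j20·0.0005) = 1 + j0.01 → |·| ≈ 1, ∠ ≈ 0.57°
pole (1 + j20·0.05) = 1 + j1 → |·| ≈ 1.4142, ∠ ≈ 45.00°
|G| = 500 · 1 / (1.4142) ≈ 353.56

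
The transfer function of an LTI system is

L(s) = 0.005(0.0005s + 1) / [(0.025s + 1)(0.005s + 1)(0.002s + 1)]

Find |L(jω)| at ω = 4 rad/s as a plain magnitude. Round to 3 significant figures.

0.00497

At ω = 4 rad/s:
zero (1 + j4·0.0005) = 1 + j0.002 → |·| ≈ 1, ∠ ≈ 0.11°
pole (1 + j4·0.025) = 1 + j0.1 → |·| ≈ 1.005, ∠ ≈ 5.71°
pole (1 + j4·0.005) = 1 + j0.02 → |·| ≈ 1.0002, ∠ ≈ 1.15°
pole (1 + j4·0.002) = 1 + j0.008 → |·| ≈ 1, ∠ ≈ 0.46°
|L| = 0.005 · 1 / (1.005 · 1.0002 · 1) ≈ 0.0049741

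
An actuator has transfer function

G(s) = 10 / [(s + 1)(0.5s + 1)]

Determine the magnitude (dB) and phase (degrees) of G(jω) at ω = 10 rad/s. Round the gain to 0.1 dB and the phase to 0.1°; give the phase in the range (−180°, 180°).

-14.2 dB, -163.0°

At ω = 10 rad/s:
pole (1 + j10·1) = 1 + j10 → |·| ≈ 10.05, ∠ ≈ 84.29°
pole (1 + j10·0.5) = 1 + j5 → |·| ≈ 5.099, ∠ ≈ 78.69°
|G| = 10 · 1 / (10.05 · 5.099) ≈ 0.19514
Gain = 20 log₁₀(0.19514) ≈ -14.19 dB
∠G = (0°) − (84.29° + 78.69°) = -162.98°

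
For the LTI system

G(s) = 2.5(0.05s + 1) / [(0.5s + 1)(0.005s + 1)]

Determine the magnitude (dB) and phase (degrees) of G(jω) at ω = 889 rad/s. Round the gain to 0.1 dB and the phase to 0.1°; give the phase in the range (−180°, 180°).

At ω = 889 rad/s:
zero (1 + j889·0.05) = 1 + j44.45 → |·| ≈ 44.461, ∠ ≈ 88.71°
pole (1 + j889·0.5) = 1 + j444.5 → |·| ≈ 444.5, ∠ ≈ 89.87°
pole (1 + j889·0.005) = 1 + j4.445 → |·| ≈ 4.5561, ∠ ≈ 77.32°
|G| = 2.5 · 44.461 / (444.5 · 4.5561) ≈ 0.054885
Gain = 20 log₁₀(0.054885) ≈ -25.21 dB
∠G = (88.71°) − (89.87° + 77.32°) = -78.48°

-25.2 dB, -78.5°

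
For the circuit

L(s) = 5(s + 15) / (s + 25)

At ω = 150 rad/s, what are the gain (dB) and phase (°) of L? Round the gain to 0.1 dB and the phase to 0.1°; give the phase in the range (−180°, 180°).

13.9 dB, 3.8°

At s = jω = j150:
zero (s+15): 15 + j150 → |·| = √(15²+150²) = √22725 ≈ 150.75, ∠ = arctan(150/15) ≈ 84.29°
pole (s+25): 25 + j150 → |·| = √(25²+150²) = √23125 ≈ 152.07, ∠ = arctan(150/25) ≈ 80.54°
|L| = 5 · 150.75 / 152.07 ≈ 4.9566
Gain = 20 log₁₀(4.9566) ≈ 13.90 dB
∠L = 84.29° − 80.54° = 3.75°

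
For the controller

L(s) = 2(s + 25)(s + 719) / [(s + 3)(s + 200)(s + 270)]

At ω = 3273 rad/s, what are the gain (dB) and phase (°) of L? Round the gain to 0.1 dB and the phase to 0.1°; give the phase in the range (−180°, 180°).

-64.1 dB, -94.6°

At s = jω = j3273:
zero (s+25): 25 + j3273 → |·| = √(25²+3273²) = √10713154 ≈ 3273.1, ∠ = arctan(3273/25) ≈ 89.56°
zero (s+719): 719 + j3273 → |·| = √(719²+3273²) = √11229490 ≈ 3351, ∠ = arctan(3273/719) ≈ 77.61°
pole (s+3): 3 + j3273 → |·| = √(3²+3273²) = √10712538 ≈ 3273, ∠ = arctan(3273/3) ≈ 89.95°
pole (s+200): 200 + j3273 → |·| = √(200²+3273²) = √10752529 ≈ 3279.1, ∠ = arctan(3273/200) ≈ 86.50°
pole (s+270): 270 + j3273 → |·| = √(270²+3273²) = √10785429 ≈ 3284.1, ∠ = arctan(3273/270) ≈ 85.28°
|L| = 2 · 1.0968e+07 / 3.5247e+10 ≈ 0.00062235
Gain = 20 log₁₀(0.00062235) ≈ -64.12 dB
∠L = 167.17° − 261.73° = -94.56°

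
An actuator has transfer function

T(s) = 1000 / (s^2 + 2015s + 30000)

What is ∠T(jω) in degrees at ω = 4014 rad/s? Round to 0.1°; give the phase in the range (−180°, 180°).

-153.3°

Substitute s = j4014:
Numerator: 1000 = 1000 + j0
Denominator: (j4014)^2 + 2015(j4014) + 30000 = -16082196 + j8088210
|N| = √(1000² + 0²) ≈ 1000, ∠N ≈ 0.00°
|D| = √(16082196² + 8088210²) ≈ 1.8002e+07, ∠D ≈ 153.30°
∠T = 0.00° − 153.30° = -153.30°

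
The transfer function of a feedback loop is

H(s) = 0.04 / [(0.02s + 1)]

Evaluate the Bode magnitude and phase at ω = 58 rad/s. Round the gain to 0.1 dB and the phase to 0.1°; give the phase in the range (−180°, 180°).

At ω = 58 rad/s:
pole (1 + j58·0.02) = 1 + j1.16 → |·| ≈ 1.5315, ∠ ≈ 49.24°
|H| = 0.04 · 1 / (1.5315) ≈ 0.026118
Gain = 20 log₁₀(0.026118) ≈ -31.66 dB
∠H = (0°) − (49.24°) = -49.24°

-31.7 dB, -49.2°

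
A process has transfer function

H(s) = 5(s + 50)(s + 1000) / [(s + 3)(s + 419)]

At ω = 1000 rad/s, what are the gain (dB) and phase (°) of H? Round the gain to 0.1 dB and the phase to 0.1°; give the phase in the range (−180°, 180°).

At s = jω = j1000:
zero (s+50): 50 + j1000 → |·| = √(50²+1000²) = √1002500 ≈ 1001.2, ∠ = arctan(1000/50) ≈ 87.14°
zero (s+1000): 1000 + j1000 → |·| = √(1000²+1000²) = √2000000 ≈ 1414.2, ∠ = arctan(1000/1000) ≈ 45.00°
pole (s+3): 3 + j1000 → |·| = √(3²+1000²) = √1000009 ≈ 1000, ∠ = arctan(1000/3) ≈ 89.83°
pole (s+419): 419 + j1000 → |·| = √(419²+1000²) = √1175561 ≈ 1084.2, ∠ = arctan(1000/419) ≈ 67.27°
|H| = 5 · 1.4159e+06 / 1.0842e+06 ≈ 6.5297
Gain = 20 log₁₀(6.5297) ≈ 16.30 dB
∠H = 132.14° − 157.10° = -24.96°

16.3 dB, -25.0°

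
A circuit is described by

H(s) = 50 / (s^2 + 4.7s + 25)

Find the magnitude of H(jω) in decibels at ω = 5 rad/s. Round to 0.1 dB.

At s = jω = j5:
quadratic: (j5)² + 4.7·j5 + 25 = 0 + j23.5 → |·| ≈ 23.5, ∠ ≈ 90.00°
|H| = 50 / 23.5 ≈ 2.1277
Gain = 20 log₁₀(2.1277) ≈ 6.56 dB

6.6 dB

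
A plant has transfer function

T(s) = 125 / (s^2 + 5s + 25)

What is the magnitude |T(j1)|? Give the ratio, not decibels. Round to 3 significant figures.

At s = jω = j1:
quadratic: (j1)² + 5·j1 + 25 = 24 + j5 → |·| ≈ 24.515, ∠ ≈ 11.77°
|T| = 125 / 24.515 ≈ 5.0989

5.10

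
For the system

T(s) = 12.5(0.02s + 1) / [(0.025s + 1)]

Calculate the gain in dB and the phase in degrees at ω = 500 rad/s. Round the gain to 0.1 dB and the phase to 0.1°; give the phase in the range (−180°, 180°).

At ω = 500 rad/s:
zero (1 + j500·0.02) = 1 + j10 → |·| ≈ 10.05, ∠ ≈ 84.29°
pole (1 + j500·0.025) = 1 + j12.5 → |·| ≈ 12.54, ∠ ≈ 85.43°
|T| = 12.5 · 10.05 / (12.54) ≈ 10.018
Gain = 20 log₁₀(10.018) ≈ 20.02 dB
∠T = (84.29°) − (85.43°) = -1.14°

20.0 dB, -1.1°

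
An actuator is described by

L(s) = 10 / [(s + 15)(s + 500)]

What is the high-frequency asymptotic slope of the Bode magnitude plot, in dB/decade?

-40 dB/decade

Each pole contributes −20 dB/decade at high frequency; each zero contributes +20 dB/decade.
Net: 0 zero(s) − 2 pole(s) → -40 dB/decade.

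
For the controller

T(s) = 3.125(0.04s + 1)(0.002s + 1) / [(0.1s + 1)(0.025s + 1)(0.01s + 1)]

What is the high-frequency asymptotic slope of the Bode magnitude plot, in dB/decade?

Each pole contributes −20 dB/decade at high frequency; each zero contributes +20 dB/decade.
Net: 2 zero(s) − 3 pole(s) → -20 dB/decade.

-20 dB/decade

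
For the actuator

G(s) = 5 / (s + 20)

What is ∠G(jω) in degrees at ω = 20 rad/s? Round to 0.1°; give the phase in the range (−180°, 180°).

-45.0°

Substitute s = j20:
Numerator: 5 = 5 + j0
Denominator: (j20) + 20 = 20 + j20
|N| = √(5² + 0²) ≈ 5, ∠N ≈ 0.00°
|D| = √(20² + 20²) ≈ 28.284, ∠D ≈ 45.00°
∠G = 0.00° − 45.00° = -45.00°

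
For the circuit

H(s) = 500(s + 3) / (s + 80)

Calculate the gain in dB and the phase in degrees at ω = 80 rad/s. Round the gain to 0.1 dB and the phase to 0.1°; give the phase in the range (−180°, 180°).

At s = jω = j80:
zero (s+3): 3 + j80 → |·| = √(3²+80²) = √6409 ≈ 80.056, ∠ = arctan(80/3) ≈ 87.85°
pole (s+80): 80 + j80 → |·| = √(80²+80²) = √12800 ≈ 113.14, ∠ = arctan(80/80) ≈ 45.00°
|H| = 500 · 80.056 / 113.14 ≈ 353.79
Gain = 20 log₁₀(353.79) ≈ 50.97 dB
∠H = 87.85° − 45.00° = 42.85°

51.0 dB, 42.9°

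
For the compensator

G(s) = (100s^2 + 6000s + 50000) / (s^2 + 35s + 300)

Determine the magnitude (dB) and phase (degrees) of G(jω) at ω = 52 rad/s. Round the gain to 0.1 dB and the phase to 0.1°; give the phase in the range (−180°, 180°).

Substitute s = j52:
Numerator: 100(j52)^2 + 6000(j52) + 50000 = -220400 + j312000
Denominator: (j52)^2 + 35(j52) + 300 = -2404 + j1820
|N| = √(220400² + 312000²) ≈ 3.8199e+05, ∠N ≈ 125.24°
|D| = √(2404² + 1820²) ≈ 3015.2, ∠D ≈ 142.87°
|G| = 3.8199e+05 / 3015.2 ≈ 126.69
Gain = 20 log₁₀(126.69) ≈ 42.05 dB
∠G = 125.24° − 142.87° = -17.63°

42.1 dB, -17.6°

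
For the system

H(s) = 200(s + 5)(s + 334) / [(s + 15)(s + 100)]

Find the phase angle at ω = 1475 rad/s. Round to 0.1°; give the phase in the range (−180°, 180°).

At s = jω = j1475:
zero (s+5): 5 + j1475 → |·| = √(5²+1475²) = √2175650 ≈ 1475, ∠ = arctan(1475/5) ≈ 89.81°
zero (s+334): 334 + j1475 → |·| = √(334²+1475²) = √2287181 ≈ 1512.3, ∠ = arctan(1475/334) ≈ 77.24°
pole (s+15): 15 + j1475 → |·| = √(15²+1475²) = √2175850 ≈ 1475.1, ∠ = arctan(1475/15) ≈ 89.42°
pole (s+100): 100 + j1475 → |·| = √(100²+1475²) = √2185625 ≈ 1478.4, ∠ = arctan(1475/100) ≈ 86.12°
∠H = 167.05° − 175.54° = -8.49°

-8.5°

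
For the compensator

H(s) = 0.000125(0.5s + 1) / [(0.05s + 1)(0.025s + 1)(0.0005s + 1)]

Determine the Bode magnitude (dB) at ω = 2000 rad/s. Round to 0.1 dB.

At ω = 2000 rad/s:
zero (1 + j2000·0.5) = 1 + j1000 → |·| ≈ 1000, ∠ ≈ 89.94°
pole (1 + j2000·0.05) = 1 + j100 → |·| ≈ 100, ∠ ≈ 89.43°
pole (1 + j2000·0.025) = 1 + j50 → |·| ≈ 50.01, ∠ ≈ 88.85°
pole (1 + j2000·0.0005) = 1 + j1 → |·| ≈ 1.4142, ∠ ≈ 45.00°
|H| = 0.000125 · 1000 / (100 · 50.01 · 1.4142) ≈ 1.7674e-05
Gain = 20 log₁₀(1.7674e-05) ≈ -95.05 dB

-95.1 dB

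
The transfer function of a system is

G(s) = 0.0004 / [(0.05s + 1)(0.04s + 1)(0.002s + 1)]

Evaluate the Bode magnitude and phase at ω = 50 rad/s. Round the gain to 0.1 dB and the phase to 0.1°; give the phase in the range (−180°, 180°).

At ω = 50 rad/s:
pole (1 + j50·0.05) = 1 + j2.5 → |·| ≈ 2.6926, ∠ ≈ 68.20°
pole (1 + j50·0.04) = 1 + j2 → |·| ≈ 2.2361, ∠ ≈ 63.43°
pole (1 + j50·0.002) = 1 + j0.1 → |·| ≈ 1.005, ∠ ≈ 5.71°
|G| = 0.0004 · 1 / (2.6926 · 2.2361 · 1.005) ≈ 6.6104e-05
Gain = 20 log₁₀(6.6104e-05) ≈ -83.60 dB
∠G = (0°) − (68.20° + 63.43° + 5.71°) = -137.34°

-83.6 dB, -137.3°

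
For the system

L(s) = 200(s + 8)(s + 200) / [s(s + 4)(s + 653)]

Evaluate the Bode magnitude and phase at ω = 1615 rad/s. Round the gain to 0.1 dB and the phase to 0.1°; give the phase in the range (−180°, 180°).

-18.7 dB, -75.2°

At s = jω = j1615:
zero (s+8): 8 + j1615 → |·| = √(8²+1615²) = √2608289 ≈ 1615, ∠ = arctan(1615/8) ≈ 89.72°
zero (s+200): 200 + j1615 → |·| = √(200²+1615²) = √2648225 ≈ 1627.3, ∠ = arctan(1615/200) ≈ 82.94°
pole (s+4): 4 + j1615 → |·| = √(4²+1615²) = √2608241 ≈ 1615, ∠ = arctan(1615/4) ≈ 89.86°
pole (s+653): 653 + j1615 → |·| = √(653²+1615²) = √3034634 ≈ 1742, ∠ = arctan(1615/653) ≈ 67.98°
pole at origin: |s| = 1615, ∠ = 90.00° (in denominator)
|L| = 200 · 2.6281e+06 / 4.5435e+09 ≈ 0.11569
Gain = 20 log₁₀(0.11569) ≈ -18.73 dB
∠L = 172.66° − 247.84° = -75.18°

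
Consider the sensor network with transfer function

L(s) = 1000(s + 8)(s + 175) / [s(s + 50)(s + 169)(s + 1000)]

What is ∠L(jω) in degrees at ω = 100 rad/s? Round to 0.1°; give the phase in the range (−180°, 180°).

At s = jω = j100:
zero (s+8): 8 + j100 → |·| = √(8²+100²) = √10064 ≈ 100.32, ∠ = arctan(100/8) ≈ 85.43°
zero (s+175): 175 + j100 → |·| = √(175²+100²) = √40625 ≈ 201.56, ∠ = arctan(100/175) ≈ 29.74°
pole (s+50): 50 + j100 → |·| = √(50²+100²) = √12500 ≈ 111.8, ∠ = arctan(100/50) ≈ 63.43°
pole (s+169): 169 + j100 → |·| = √(169²+100²) = √38561 ≈ 196.37, ∠ = arctan(100/169) ≈ 30.61°
pole (s+1000): 1000 + j100 → |·| = √(1000²+100²) = √1010000 ≈ 1005, ∠ = arctan(100/1000) ≈ 5.71°
pole at origin: |s| = 100, ∠ = 90.00° (in denominator)
∠L = 115.17° − 189.75° = -74.58°

-74.6°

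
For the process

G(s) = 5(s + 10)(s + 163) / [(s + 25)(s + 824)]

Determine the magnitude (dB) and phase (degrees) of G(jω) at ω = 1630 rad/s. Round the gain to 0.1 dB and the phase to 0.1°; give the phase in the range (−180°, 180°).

13.0 dB, 21.6°

At s = jω = j1630:
zero (s+10): 10 + j1630 → |·| = √(10²+1630²) = √2657000 ≈ 1630, ∠ = arctan(1630/10) ≈ 89.65°
zero (s+163): 163 + j1630 → |·| = √(163²+1630²) = √2683469 ≈ 1638.1, ∠ = arctan(1630/163) ≈ 84.29°
pole (s+25): 25 + j1630 → |·| = √(25²+1630²) = √2657525 ≈ 1630.2, ∠ = arctan(1630/25) ≈ 89.12°
pole (s+824): 824 + j1630 → |·| = √(824²+1630²) = √3335876 ≈ 1826.4, ∠ = arctan(1630/824) ≈ 63.18°
|G| = 5 · 2.6701e+06 / 2.9774e+06 ≈ 4.4839
Gain = 20 log₁₀(4.4839) ≈ 13.03 dB
∠G = 173.94° − 152.30° = 21.64°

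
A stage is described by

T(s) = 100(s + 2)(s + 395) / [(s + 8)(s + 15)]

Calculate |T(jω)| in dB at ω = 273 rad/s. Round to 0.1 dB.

44.9 dB

At s = jω = j273:
zero (s+2): 2 + j273 → |·| = √(2²+273²) = √74533 ≈ 273.01, ∠ = arctan(273/2) ≈ 89.58°
zero (s+395): 395 + j273 → |·| = √(395²+273²) = √230554 ≈ 480.16, ∠ = arctan(273/395) ≈ 34.65°
pole (s+8): 8 + j273 → |·| = √(8²+273²) = √74593 ≈ 273.12, ∠ = arctan(273/8) ≈ 88.32°
pole (s+15): 15 + j273 → |·| = √(15²+273²) = √74754 ≈ 273.41, ∠ = arctan(273/15) ≈ 86.86°
|T| = 100 · 1.3109e+05 / 74674 ≈ 175.55
Gain = 20 log₁₀(175.55) ≈ 44.89 dB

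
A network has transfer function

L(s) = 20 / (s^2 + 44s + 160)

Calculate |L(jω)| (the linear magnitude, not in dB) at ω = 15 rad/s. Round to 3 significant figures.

0.0302

Substitute s = j15:
Numerator: 20 = 20 + j0
Denominator: (j15)^2 + 44(j15) + 160 = -65 + j660
|N| = √(20² + 0²) ≈ 20, ∠N ≈ 0.00°
|D| = √(65² + 660²) ≈ 663.19, ∠D ≈ 95.62°
|L| = 20 / 663.19 ≈ 0.030157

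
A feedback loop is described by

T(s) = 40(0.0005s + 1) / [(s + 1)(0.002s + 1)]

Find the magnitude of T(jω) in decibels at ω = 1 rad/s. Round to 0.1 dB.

29.0 dB

At ω = 1 rad/s:
zero (1 + j1·0.0005) = 1 + j0.0005 → |·| ≈ 1, ∠ ≈ 0.03°
pole (1 + j1·1) = 1 + j1 → |·| ≈ 1.4142, ∠ ≈ 45.00°
pole (1 + j1·0.002) = 1 + j0.002 → |·| ≈ 1, ∠ ≈ 0.11°
|T| = 40 · 1 / (1.4142 · 1) ≈ 28.285
Gain = 20 log₁₀(28.285) ≈ 29.03 dB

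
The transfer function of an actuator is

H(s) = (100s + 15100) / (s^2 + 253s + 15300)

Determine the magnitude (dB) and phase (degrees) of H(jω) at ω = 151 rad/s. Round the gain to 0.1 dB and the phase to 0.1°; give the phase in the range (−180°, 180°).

-5.2 dB, -56.1°

Substitute s = j151:
Numerator: 100(j151) + 15100 = 15100 + j15100
Denominator: (j151)^2 + 253(j151) + 15300 = -7501 + j38203
|N| = √(15100² + 15100²) ≈ 21355, ∠N ≈ 45.00°
|D| = √(7501² + 38203²) ≈ 38932, ∠D ≈ 101.11°
|H| = 21355 / 38932 ≈ 0.54852
Gain = 20 log₁₀(0.54852) ≈ -5.22 dB
∠H = 45.00° − 101.11° = -56.11°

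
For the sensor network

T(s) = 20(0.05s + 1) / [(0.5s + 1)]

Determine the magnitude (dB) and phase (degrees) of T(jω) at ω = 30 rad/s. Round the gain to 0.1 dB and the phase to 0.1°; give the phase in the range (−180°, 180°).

At ω = 30 rad/s:
zero (1 + j30·0.05) = 1 + j1.5 → |·| ≈ 1.8028, ∠ ≈ 56.31°
pole (1 + j30·0.5) = 1 + j15 → |·| ≈ 15.033, ∠ ≈ 86.19°
|T| = 20 · 1.8028 / (15.033) ≈ 2.3985
Gain = 20 log₁₀(2.3985) ≈ 7.60 dB
∠T = (56.31°) − (86.19°) = -29.88°

7.6 dB, -29.9°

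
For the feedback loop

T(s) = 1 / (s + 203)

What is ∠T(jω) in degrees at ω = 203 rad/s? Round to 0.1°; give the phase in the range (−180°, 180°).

At s = jω = j203:
pole (s+203): 203 + j203 → |·| = √(203²+203²) = √82418 ≈ 287.09, ∠ = arctan(203/203) ≈ 45.00°
∠T = 0.00° − 45.00° = -45.00°

-45.0°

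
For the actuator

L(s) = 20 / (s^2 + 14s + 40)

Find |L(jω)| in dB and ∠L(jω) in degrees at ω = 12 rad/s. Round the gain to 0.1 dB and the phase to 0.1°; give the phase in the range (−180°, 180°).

-19.9 dB, -121.8°

Substitute s = j12:
Numerator: 20 = 20 + j0
Denominator: (j12)^2 + 14(j12) + 40 = -104 + j168
|N| = √(20² + 0²) ≈ 20, ∠N ≈ 0.00°
|D| = √(104² + 168²) ≈ 197.59, ∠D ≈ 121.76°
|L| = 20 / 197.59 ≈ 0.10122
Gain = 20 log₁₀(0.10122) ≈ -19.89 dB
∠L = 0.00° − 121.76° = -121.76°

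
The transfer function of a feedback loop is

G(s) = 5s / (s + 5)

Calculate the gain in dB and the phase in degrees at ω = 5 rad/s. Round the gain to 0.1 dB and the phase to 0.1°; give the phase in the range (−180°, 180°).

11.0 dB, 45.0°

At s = jω = j5:
zero at origin: s = j5 → |·| = 5, ∠ = 90.00°
pole (s+5): 5 + j5 → |·| = √(5²+5²) = √50 ≈ 7.0711, ∠ = arctan(5/5) ≈ 45.00°
|G| = 5 · 5 / 7.0711 ≈ 3.5355
Gain = 20 log₁₀(3.5355) ≈ 10.97 dB
∠G = 90.00° − 45.00° = 45.00°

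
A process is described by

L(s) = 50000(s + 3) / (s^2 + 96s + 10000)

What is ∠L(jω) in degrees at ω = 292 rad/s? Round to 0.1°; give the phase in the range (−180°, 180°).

At s = jω = j292:
zero (s+3): 3 + j292 → |·| = √(3²+292²) = √85273 ≈ 292.02, ∠ = arctan(292/3) ≈ 89.41°
quadratic: (j292)² + 96·j292 + 10000 = -75264 + j28032 → |·| ≈ 80315, ∠ ≈ 159.57°
∠L = 89.41° − 159.57° = -70.16°

-70.2°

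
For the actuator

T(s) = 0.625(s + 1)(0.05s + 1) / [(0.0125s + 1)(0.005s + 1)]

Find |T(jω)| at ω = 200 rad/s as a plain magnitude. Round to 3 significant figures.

At ω = 200 rad/s:
zero (1 + j200·1) = 1 + j200 → |·| ≈ 200, ∠ ≈ 89.71°
zero (1 + j200·0.05) = 1 + j10 → |·| ≈ 10.05, ∠ ≈ 84.29°
pole (1 + j200·0.0125) = 1 + j2.5 → |·| ≈ 2.6926, ∠ ≈ 68.20°
pole (1 + j200·0.005) = 1 + j1 → |·| ≈ 1.4142, ∠ ≈ 45.00°
|T| = 0.625 · 200 · 10.05 / (2.6926 · 1.4142) ≈ 329.91

330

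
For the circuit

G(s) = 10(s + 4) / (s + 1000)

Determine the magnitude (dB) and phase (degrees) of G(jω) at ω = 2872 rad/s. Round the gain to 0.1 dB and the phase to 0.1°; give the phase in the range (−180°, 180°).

At s = jω = j2872:
zero (s+4): 4 + j2872 → |·| = √(4²+2872²) = √8248400 ≈ 2872, ∠ = arctan(2872/4) ≈ 89.92°
pole (s+1000): 1000 + j2872 → |·| = √(1000²+2872²) = √9248384 ≈ 3041.1, ∠ = arctan(2872/1000) ≈ 70.80°
|G| = 10 · 2872 / 3041.1 ≈ 9.444
Gain = 20 log₁₀(9.444) ≈ 19.50 dB
∠G = 89.92° − 70.80° = 19.12°

19.5 dB, 19.1°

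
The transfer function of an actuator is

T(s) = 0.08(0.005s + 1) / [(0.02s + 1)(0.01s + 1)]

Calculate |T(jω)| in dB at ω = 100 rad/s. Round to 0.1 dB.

-31.0 dB

At ω = 100 rad/s:
zero (1 + j100·0.005) = 1 + j0.5 → |·| ≈ 1.118, ∠ ≈ 26.57°
pole (1 + j100·0.02) = 1 + j2 → |·| ≈ 2.2361, ∠ ≈ 63.43°
pole (1 + j100·0.01) = 1 + j1 → |·| ≈ 1.4142, ∠ ≈ 45.00°
|T| = 0.08 · 1.118 / (2.2361 · 1.4142) ≈ 0.028283
Gain = 20 log₁₀(0.028283) ≈ -30.97 dB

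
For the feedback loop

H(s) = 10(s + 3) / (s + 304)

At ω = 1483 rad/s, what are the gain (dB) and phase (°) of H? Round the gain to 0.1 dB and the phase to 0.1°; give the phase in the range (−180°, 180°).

19.8 dB, 11.5°

At s = jω = j1483:
zero (s+3): 3 + j1483 → |·| = √(3²+1483²) = √2199298 ≈ 1483, ∠ = arctan(1483/3) ≈ 89.88°
pole (s+304): 304 + j1483 → |·| = √(304²+1483²) = √2291705 ≈ 1513.8, ∠ = arctan(1483/304) ≈ 78.42°
|H| = 10 · 1483 / 1513.8 ≈ 9.7965
Gain = 20 log₁₀(9.7965) ≈ 19.82 dB
∠H = 89.88° − 78.42° = 11.46°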